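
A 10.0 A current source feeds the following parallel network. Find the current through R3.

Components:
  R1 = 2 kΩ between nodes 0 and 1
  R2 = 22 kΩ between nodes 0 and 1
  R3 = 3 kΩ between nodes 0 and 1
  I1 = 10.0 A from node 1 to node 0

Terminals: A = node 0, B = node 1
All resistors sit directly between nodes 0 and 1, so they are in parallel and share one voltage V; the full source current 10 A splits among them.
1/R_par = 1/2000 + 1/22000 + 1/3000 = 0.0008788 S  =>  R_par = 1138 Ω
V = I × R_par = 10 × 1138 = 11380 V
I_R3 = V/R3 = 11380/3000 = 3.793 A

Final answer: 3.793 A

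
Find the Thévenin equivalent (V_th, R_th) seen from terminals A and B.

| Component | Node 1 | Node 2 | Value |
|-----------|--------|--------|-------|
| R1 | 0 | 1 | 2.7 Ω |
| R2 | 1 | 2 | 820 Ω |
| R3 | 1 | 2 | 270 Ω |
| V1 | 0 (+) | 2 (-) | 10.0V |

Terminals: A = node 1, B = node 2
Step 1 — V_th is the open-circuit voltage V_A - V_B (nothing connected across the terminals).
Nodal analysis, taking node 2 as the 0 V reference.
Source V1 fixes V_0 = 10 V.
KCL at each unknown node (sum of currents leaving = 0; resistances in Ω):
  Node 1: (V_1 - 10)/2.7 + (V_1 - 0)/820 + (V_1 - 0)/270 = 0
Collecting terms: 0.3753 × V_1 = 3.704  =>  V_1 = 9.869 V
V_th = V_1 - V_2 = 9.869 - 0 = 9.869 V
Step 2 — R_th: zero the source — replace V1 by a short circuit (node 2 merges into node 0) — and find the resistance seen between A (node 1) and B (node 0).
Reduce the network between node 1 (A) and node 0 (B) by series/parallel combination:
  Rp1 = R1 ‖ R2 ‖ R3 (parallel, all between nodes 0 and 1) = 1/(1/2.7 + 1/820 + 1/270) = 2.665 Ω
R_th = 2.665 Ω

Final answer: V_th = 9.869 V, R_th = 2.665 Ω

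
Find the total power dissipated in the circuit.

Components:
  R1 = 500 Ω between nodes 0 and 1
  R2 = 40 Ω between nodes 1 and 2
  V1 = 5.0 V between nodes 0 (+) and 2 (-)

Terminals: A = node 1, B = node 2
Nodal analysis, taking node 2 as the 0 V reference.
Source V1 fixes V_0 = 5 V.
KCL at each unknown node (sum of currents leaving = 0; resistances in Ω):
  Node 1: (V_1 - 5)/500 + (V_1 - 0)/40 = 0
Collecting terms: 0.027 × V_1 = 0.01  =>  V_1 = 0.3704 V
Power in each resistor, P = (ΔV)²/R:
  P_R1 = (5 - 0.3704)²/500 = 0.04287 W
  P_R2 = (0.3704 - 0)²/40 = 0.003429 W
P_total = P_R1 + P_R2 = 0.0463 W

Final answer: 0.0463 W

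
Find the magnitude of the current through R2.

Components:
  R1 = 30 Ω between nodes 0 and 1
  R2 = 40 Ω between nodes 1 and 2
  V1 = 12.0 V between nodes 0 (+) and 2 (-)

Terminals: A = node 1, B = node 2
Nodal analysis, taking node 2 as the 0 V reference.
Source V1 fixes V_0 = 12 V.
KCL at each unknown node (sum of currents leaving = 0; resistances in Ω):
  Node 1: (V_1 - 12)/30 + (V_1 - 0)/40 = 0
Collecting terms: 0.05833 × V_1 = 0.4  =>  V_1 = 6.857 V
I_R2 = (V_1 - V_2)/R2 = (6.857 - 0)/40 = 0.1714 A
|I_R2| = 0.1714 A

Final answer: |I_R2| = 0.1714 A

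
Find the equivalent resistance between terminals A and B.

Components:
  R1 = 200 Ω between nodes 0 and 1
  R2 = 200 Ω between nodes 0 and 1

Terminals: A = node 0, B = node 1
Reduce the network between node 0 (A) and node 1 (B) by series/parallel combination:
  Rp1 = R1 ‖ R2 (parallel, both between nodes 0 and 1) = 1/(1/200 + 1/200) = 100 Ω
R_eq = 100 Ω

Final answer: 100 Ω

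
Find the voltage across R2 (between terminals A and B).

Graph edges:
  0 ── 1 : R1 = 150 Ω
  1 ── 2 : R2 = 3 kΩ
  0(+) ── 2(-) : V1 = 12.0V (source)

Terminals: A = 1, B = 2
R1 and R2 are in series across V1 (node 0 → node 1 → node 2), and the output A–B is taken across R2, so this is a voltage divider.
Series current: I = V1/(R1 + R2) = 12/(150 + 3000) = 12/3150 = 0.00381 A
V_R2 = I × R2 = V1 × R2/(R1 + R2) = 12 × 3000/3150 = 11.43 V

Final answer: 11.43 V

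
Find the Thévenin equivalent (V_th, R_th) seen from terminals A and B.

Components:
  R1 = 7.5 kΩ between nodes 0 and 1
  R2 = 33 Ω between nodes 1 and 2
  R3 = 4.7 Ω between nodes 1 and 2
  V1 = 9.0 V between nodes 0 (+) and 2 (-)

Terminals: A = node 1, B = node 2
Step 1 — V_th is the open-circuit voltage V_A - V_B (nothing connected across the terminals).
Nodal analysis, taking node 2 as the 0 V reference.
Source V1 fixes V_0 = 9 V.
KCL at each unknown node (sum of currents leaving = 0; resistances in Ω):
  Node 1: (V_1 - 9)/7500 + (V_1 - 0)/33 + (V_1 - 0)/4.7 = 0
Collecting terms: 0.2432 × V_1 = 0.0012  =>  V_1 = 0.004934 V
V_th = V_1 - V_2 = 0.004934 - 0 = 0.004934 V
Step 2 — R_th: zero the source — replace V1 by a short circuit (node 2 merges into node 0) — and find the resistance seen between A (node 1) and B (node 0).
Reduce the network between node 1 (A) and node 0 (B) by series/parallel combination:
  Rp1 = R1 ‖ R2 ‖ R3 (parallel, all between nodes 0 and 1) = 1/(1/7500 + 1/33 + 1/4.7) = 4.112 Ω
R_th = 4.112 Ω

Final answer: V_th = 0.004934 V, R_th = 4.112 Ω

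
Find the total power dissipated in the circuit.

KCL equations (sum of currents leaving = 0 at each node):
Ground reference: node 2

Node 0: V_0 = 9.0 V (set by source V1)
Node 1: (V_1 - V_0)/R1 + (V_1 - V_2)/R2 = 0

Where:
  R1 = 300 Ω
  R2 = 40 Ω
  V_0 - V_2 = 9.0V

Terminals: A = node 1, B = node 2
Nodal analysis, taking node 2 as the 0 V reference.
Source V1 fixes V_0 = 9 V.
KCL at each unknown node (sum of currents leaving = 0; resistances in Ω):
  Node 1: (V_1 - 9)/300 + (V_1 - 0)/40 = 0
Collecting terms: 0.02833 × V_1 = 0.03  =>  V_1 = 1.059 V
Power in each resistor, P = (ΔV)²/R:
  P_R1 = (9 - 1.059)²/300 = 0.2102 W
  P_R2 = (1.059 - 0)²/40 = 0.02803 W
P_total = P_R1 + P_R2 = 0.2382 W

Final answer: 0.2382 W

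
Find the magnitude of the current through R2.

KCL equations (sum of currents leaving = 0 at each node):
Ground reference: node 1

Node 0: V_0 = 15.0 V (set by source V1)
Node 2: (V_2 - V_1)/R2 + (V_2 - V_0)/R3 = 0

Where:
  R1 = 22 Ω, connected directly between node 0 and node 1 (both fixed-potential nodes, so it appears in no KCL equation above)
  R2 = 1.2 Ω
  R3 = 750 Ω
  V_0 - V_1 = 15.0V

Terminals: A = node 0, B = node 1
Nodal analysis, taking node 1 as the 0 V reference.
Source V1 fixes V_0 = 15 V.
KCL at each unknown node (sum of currents leaving = 0; resistances in Ω):
  Node 2: (V_2 - 0)/1.2 + (V_2 - 15)/750 = 0
Collecting terms: 0.8347 × V_2 = 0.02  =>  V_2 = 0.02396 V
I_R2 = (V_1 - V_2)/R2 = (0 - 0.02396)/1.2 = -0.01997 A
|I_R2| = 0.01997 A

Final answer: |I_R2| = 0.01997 A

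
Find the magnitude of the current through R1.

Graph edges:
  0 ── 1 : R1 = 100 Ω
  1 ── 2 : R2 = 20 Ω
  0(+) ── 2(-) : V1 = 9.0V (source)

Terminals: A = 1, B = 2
Nodal analysis, taking node 2 as the 0 V reference.
Source V1 fixes V_0 = 9 V.
KCL at each unknown node (sum of currents leaving = 0; resistances in Ω):
  Node 1: (V_1 - 9)/100 + (V_1 - 0)/20 = 0
Collecting terms: 0.06 × V_1 = 0.09  =>  V_1 = 1.5 V
I_R1 = (V_0 - V_1)/R1 = (9 - 1.5)/100 = 0.075 A
|I_R1| = 0.075 A

Final answer: |I_R1| = 0.075 A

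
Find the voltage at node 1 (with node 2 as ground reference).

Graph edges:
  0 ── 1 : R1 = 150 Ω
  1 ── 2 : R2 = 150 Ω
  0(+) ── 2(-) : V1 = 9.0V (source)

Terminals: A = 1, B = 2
Nodal analysis, taking node 2 as the 0 V reference.
Source V1 fixes V_0 = 9 V.
KCL at each unknown node (sum of currents leaving = 0; resistances in Ω):
  Node 1: (V_1 - 9)/150 + (V_1 - 0)/150 = 0
Collecting terms: 0.01333 × V_1 = 0.06  =>  V_1 = 4.5 V
The requested potential is V_1 = 4.5 V.

Final answer: V_1 = 4.5 V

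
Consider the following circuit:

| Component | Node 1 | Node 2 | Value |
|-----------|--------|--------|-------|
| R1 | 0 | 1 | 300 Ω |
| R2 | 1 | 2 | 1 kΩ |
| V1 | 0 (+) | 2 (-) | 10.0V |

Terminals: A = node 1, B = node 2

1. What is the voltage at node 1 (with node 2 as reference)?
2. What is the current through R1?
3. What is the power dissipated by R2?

Nodal analysis, taking node 2 as the 0 V reference.
Source V1 fixes V_0 = 10 V.
KCL at each unknown node (sum of currents leaving = 0; resistances in Ω):
  Node 1: (V_1 - 10)/300 + (V_1 - 0)/1000 = 0
Collecting terms: 0.004333 × V_1 = 0.03333  =>  V_1 = 7.692 V
Part 1:
  Read off the nodal solution: V_1 = 7.692 V
Part 2:
  I_R1 = (V_0 - V_1)/R1 = (10 - 7.692)/300 = 0.007692 A
  Magnitude: I_R1 = 0.007692 A
Part 3:
  I_R2 = (V_1 - V_2)/R2 = (7.692 - 0)/1000 = 0.007692 A
  P_R2 = I_R2² × R2 = (0.007692)² × 1000 = 0.05917 W

Final answers:
1. V_1 = 7.692 V
2. I_R1 = 0.007692 A
3. P_R2 = 0.05917 W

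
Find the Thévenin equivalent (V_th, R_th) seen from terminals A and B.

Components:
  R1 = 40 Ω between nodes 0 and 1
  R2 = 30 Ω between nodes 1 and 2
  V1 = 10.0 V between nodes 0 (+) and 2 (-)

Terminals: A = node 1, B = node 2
Step 1 — V_th is the open-circuit voltage V_A - V_B (nothing connected across the terminals).
Nodal analysis, taking node 2 as the 0 V reference.
Source V1 fixes V_0 = 10 V.
KCL at each unknown node (sum of currents leaving = 0; resistances in Ω):
  Node 1: (V_1 - 10)/40 + (V_1 - 0)/30 = 0
Collecting terms: 0.05833 × V_1 = 0.25  =>  V_1 = 4.286 V
V_th = V_1 - V_2 = 4.286 - 0 = 4.286 V
Step 2 — R_th: zero the source — replace V1 by a short circuit (node 2 merges into node 0) — and find the resistance seen between A (node 1) and B (node 0).
Reduce the network between node 1 (A) and node 0 (B) by series/parallel combination:
  Rp1 = R1 ‖ R2 (parallel, both between nodes 0 and 1) = 1/(1/40 + 1/30) = 17.14 Ω
R_th = 17.14 Ω

Final answer: V_th = 4.286 V, R_th = 17.14 Ω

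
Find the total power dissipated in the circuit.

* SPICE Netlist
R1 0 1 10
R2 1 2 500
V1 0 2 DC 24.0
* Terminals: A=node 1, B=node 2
Nodal analysis, taking node 2 as the 0 V reference.
Source V1 fixes V_0 = 24 V.
KCL at each unknown node (sum of currents leaving = 0; resistances in Ω):
  Node 1: (V_1 - 24)/10 + (V_1 - 0)/500 = 0
Collecting terms: 0.102 × V_1 = 2.4  =>  V_1 = 23.53 V
Power in each resistor, P = (ΔV)²/R:
  P_R1 = (24 - 23.53)²/10 = 0.02215 W
  P_R2 = (23.53 - 0)²/500 = 1.107 W
P_total = P_R1 + P_R2 = 1.129 W

Final answer: 1.129 W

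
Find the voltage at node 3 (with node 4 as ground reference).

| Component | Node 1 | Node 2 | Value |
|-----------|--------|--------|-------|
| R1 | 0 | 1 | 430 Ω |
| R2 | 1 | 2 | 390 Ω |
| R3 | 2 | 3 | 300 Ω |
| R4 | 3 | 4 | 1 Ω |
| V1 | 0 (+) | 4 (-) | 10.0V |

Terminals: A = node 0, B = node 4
Nodal analysis, taking node 4 as the 0 V reference.
Source V1 fixes V_0 = 10 V.
KCL at each unknown node (sum of currents leaving = 0; resistances in Ω):
  Node 1: (V_1 - 10)/430 + (V_1 - V_2)/390 = 0
  Node 2: (V_2 - V_1)/390 + (V_2 - V_3)/300 = 0
  Node 3: (V_3 - V_2)/300 + (V_3 - 0)/1 = 0
Collecting terms (coefficients in siemens):
  0.00489·V_1 - 0.002564·V_2 = 0.02326
  0.005897·V_2 - 0.002564·V_1 - 0.003333·V_3 = 0
  1.003·V_3 - 0.003333·V_2 = 0
Solving these 3 simultaneous equations (Gaussian elimination) gives:
  V_1 = 6.164 V, V_2 = 2.685 V, V_3 = 0.008921 V
The requested potential is V_3 = 0.008921 V.

Final answer: V_3 = 0.008921 V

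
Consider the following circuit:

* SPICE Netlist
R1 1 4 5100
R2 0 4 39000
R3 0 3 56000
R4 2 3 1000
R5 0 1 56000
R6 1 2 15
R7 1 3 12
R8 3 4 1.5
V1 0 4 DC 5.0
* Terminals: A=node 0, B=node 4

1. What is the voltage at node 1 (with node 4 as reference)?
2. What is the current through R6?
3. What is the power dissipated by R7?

Nodal analysis, taking node 4 as the 0 V reference.
Source V1 fixes V_0 = 5 V.
KCL at each unknown node (sum of currents leaving = 0; resistances in Ω):
  Node 1: (V_1 - 0)/5100 + (V_1 - 5)/56000 + (V_1 - V_2)/15 + (V_1 - V_3)/12 = 0
  Node 2: (V_2 - V_3)/1000 + (V_2 - V_1)/15 = 0
  Node 3: (V_3 - 5)/56000 + (V_3 - V_2)/1000 + (V_3 - V_1)/12 + (V_3 - 0)/1.5 = 0
Collecting terms (coefficients in siemens):
  0.1502·V_1 - 0.06667·V_2 - 0.08333·V_3 = 0.00008929
  0.06767·V_2 - 0.06667·V_1 - 0.001·V_3 = 0
  0.751·V_3 - 0.08333·V_1 - 0.001·V_2 = 0.00008929
Solving these 3 simultaneous equations (Gaussian elimination) gives:
  V_1 = 0.001323 V, V_2 = 0.001307 V, V_3 = 0.0002674 V
Part 1:
  Read off the nodal solution: V_1 = 0.001323 V
Part 2:
  I_R6 = (V_1 - V_2)/R6 = (0.001323 - 0.001307)/15 = 0.00000104 A
  Magnitude: I_R6 = 0.00000104 A
Part 3:
  I_R7 = (V_1 - V_3)/R7 = (0.001323 - 0.0002674)/12 = 0.00008796 A
  P_R7 = I_R7² × R7 = (0.00008796)² × 12 = 0.00000009285 W

Final answers:
1. V_1 = 0.001323 V
2. I_R6 = 1.04e-06 A
3. P_R7 = 9.285e-08 W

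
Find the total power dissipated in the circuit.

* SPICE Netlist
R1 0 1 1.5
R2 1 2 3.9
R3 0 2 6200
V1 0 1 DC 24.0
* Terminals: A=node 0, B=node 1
Nodal analysis, taking node 1 as the 0 V reference.
Source V1 fixes V_0 = 24 V.
KCL at each unknown node (sum of currents leaving = 0; resistances in Ω):
  Node 2: (V_2 - 0)/3.9 + (V_2 - 24)/6200 = 0
Collecting terms: 0.2566 × V_2 = 0.003871  =>  V_2 = 0.01509 V
Power in each resistor, P = (ΔV)²/R:
  P_R1 = (24 - 0)²/1.5 = 384 W
  P_R2 = (0 - 0.01509)²/3.9 = 0.00005837 W
  P_R3 = (24 - 0.01509)²/6200 = 0.09279 W
P_total = P_R1 + P_R2 + P_R3 = 384.1 W

Final answer: 384.1 W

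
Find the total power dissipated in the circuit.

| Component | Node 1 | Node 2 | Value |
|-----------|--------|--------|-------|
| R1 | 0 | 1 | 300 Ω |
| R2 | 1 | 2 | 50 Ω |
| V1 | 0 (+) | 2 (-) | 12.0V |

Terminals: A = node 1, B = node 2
Nodal analysis, taking node 2 as the 0 V reference.
Source V1 fixes V_0 = 12 V.
KCL at each unknown node (sum of currents leaving = 0; resistances in Ω):
  Node 1: (V_1 - 12)/300 + (V_1 - 0)/50 = 0
Collecting terms: 0.02333 × V_1 = 0.04  =>  V_1 = 1.714 V
Power in each resistor, P = (ΔV)²/R:
  P_R1 = (12 - 1.714)²/300 = 0.3527 W
  P_R2 = (1.714 - 0)²/50 = 0.05878 W
P_total = P_R1 + P_R2 = 0.4114 W

Final answer: 0.4114 W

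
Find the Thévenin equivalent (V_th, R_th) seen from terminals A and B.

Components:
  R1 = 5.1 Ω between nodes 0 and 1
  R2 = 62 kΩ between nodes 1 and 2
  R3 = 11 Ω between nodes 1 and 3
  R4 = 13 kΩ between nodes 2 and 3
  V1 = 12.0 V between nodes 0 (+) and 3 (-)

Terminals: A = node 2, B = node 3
Step 1 — V_th is the open-circuit voltage V_A - V_B (nothing connected across the terminals).
Nodal analysis, taking node 3 as the 0 V reference.
Source V1 fixes V_0 = 12 V.
KCL at each unknown node (sum of currents leaving = 0; resistances in Ω):
  Node 1: (V_1 - 12)/5.1 + (V_1 - V_2)/62000 + (V_1 - 0)/11 = 0
  Node 2: (V_2 - V_1)/62000 + (V_2 - 0)/13000 = 0
Collecting terms (coefficients in siemens):
  0.287·V_1 - 0.00001613·V_2 = 2.353
  0.00009305·V_2 - 0.00001613·V_1 = 0
Determinant D = (0.287)(0.00009305) - (-0.00001613)(-0.00001613) = 0.00002671
V_1 = [(2.353)(0.00009305) - (-0.00001613)(0)]/D = 8.198 V
V_2 = [(0.287)(0) - (2.353)(-0.00001613)]/D = 1.421 V
V_th = V_2 - V_3 = 1.421 - 0 = 1.421 V
Step 2 — R_th: zero the source — replace V1 by a short circuit (node 3 merges into node 0) — and find the resistance seen between A (node 2) and B (node 0).
Reduce the network between node 2 (A) and node 0 (B) by series/parallel combination:
  Rp1 = R1 ‖ R3 (parallel, both between nodes 0 and 1) = 1/(1/5.1 + 1/11) = 3.484 Ω
  Rs1 = R2 + Rp1 (series, joined only at node 1) = 62000 + 3.484 = 62000 Ω
  Rp2 = R4 ‖ Rs1 (parallel, both between nodes 0 and 2) = 1/(1/13000 + 1/62000) = 10750 Ω
R_th = 10.75 kΩ

Final answer: V_th = 1.421 V, R_th = 10.75 kΩ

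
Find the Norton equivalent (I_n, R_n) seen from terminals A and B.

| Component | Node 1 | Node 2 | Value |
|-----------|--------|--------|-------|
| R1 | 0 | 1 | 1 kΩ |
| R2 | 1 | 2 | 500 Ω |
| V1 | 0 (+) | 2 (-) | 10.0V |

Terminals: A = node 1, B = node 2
Find the Thévenin equivalent first; then I_n = V_th/R_th and R_n = R_th.
Step 1 — V_th is the open-circuit voltage V_A - V_B (nothing connected across the terminals).
Nodal analysis, taking node 2 as the 0 V reference.
Source V1 fixes V_0 = 10 V.
KCL at each unknown node (sum of currents leaving = 0; resistances in Ω):
  Node 1: (V_1 - 10)/1000 + (V_1 - 0)/500 = 0
Collecting terms: 0.003 × V_1 = 0.01  =>  V_1 = 3.333 V
V_th = V_1 - V_2 = 3.333 - 0 = 3.333 V
Step 2 — R_th: zero the source — replace V1 by a short circuit (node 2 merges into node 0) — and find the resistance seen between A (node 1) and B (node 0).
Reduce the network between node 1 (A) and node 0 (B) by series/parallel combination:
  Rp1 = R1 ‖ R2 (parallel, both between nodes 0 and 1) = 1/(1/1000 + 1/500) = 333.3 Ω
R_th = 333.3 Ω
I_n = V_th/R_th = 3.333/333.3 = 0.01 A, and R_n = R_th = 333.3 Ω

Final answer: I_n = 0.01 A, R_n = 333.3 Ω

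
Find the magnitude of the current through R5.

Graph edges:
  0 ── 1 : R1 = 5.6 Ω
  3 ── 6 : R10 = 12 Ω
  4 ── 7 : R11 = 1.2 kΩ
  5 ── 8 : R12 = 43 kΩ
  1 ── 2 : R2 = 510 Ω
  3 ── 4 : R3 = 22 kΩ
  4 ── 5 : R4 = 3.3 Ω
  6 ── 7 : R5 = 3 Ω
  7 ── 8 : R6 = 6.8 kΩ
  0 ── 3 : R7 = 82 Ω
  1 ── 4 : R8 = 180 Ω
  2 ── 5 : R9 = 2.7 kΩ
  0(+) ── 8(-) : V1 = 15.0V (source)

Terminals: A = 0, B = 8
Nodal analysis, taking node 8 as the 0 V reference.
Source V1 fixes V_0 = 15 V.
KCL at each unknown node (sum of currents leaving = 0; resistances in Ω):
  Node 1: (V_1 - 15)/5.6 + (V_1 - V_2)/510 + (V_1 - V_4)/180 = 0
  Node 2: (V_2 - V_1)/510 + (V_2 - V_5)/2700 = 0
  Node 3: (V_3 - V_4)/22000 + (V_3 - 15)/82 + (V_3 - V_6)/12 = 0
  Node 4: (V_4 - V_3)/22000 + (V_4 - V_5)/3.3 + (V_4 - V_1)/180 + (V_4 - V_7)/1200 = 0
  Node 5: (V_5 - V_4)/3.3 + (V_5 - V_2)/2700 + (V_5 - 0)/43000 = 0
  Node 6: (V_6 - V_7)/3 + (V_6 - V_3)/12 = 0
  Node 7: (V_7 - V_6)/3 + (V_7 - 0)/6800 + (V_7 - V_4)/1200 = 0
Collecting terms (coefficients in siemens):
  0.1861·V_1 - 0.001961·V_2 - 0.005556·V_4 = 2.679
  0.002331·V_2 - 0.001961·V_1 - 0.0003704·V_5 = 0
  0.09557·V_3 - 0.00004545·V_4 - 0.08333·V_6 = 0.1829
  0.3095·V_4 - 0.005556·V_1 - 0.00004545·V_3 - 0.303·V_5 - 0.0008333·V_7 = 0
  0.3034·V_5 - 0.0003704·V_2 - 0.303·V_4 = 0
  0.4167·V_6 - 0.08333·V_3 - 0.3333·V_7 = 0
  0.3343·V_7 - 0.0008333·V_4 - 0.3333·V_6 = 0
Solving these 7 simultaneous equations (Gaussian elimination) gives:
  V_1 = 15 V, V_2 = 14.99 V, V_3 = 14.83 V, V_4 = 14.92 V
  V_5 = 14.92 V, V_6 = 14.81 V, V_7 = 14.8 V
I_R5 = (V_6 - V_7)/R5 = (14.81 - 14.8)/3 = 0.002075 A
|I_R5| = 0.002075 A

Final answer: |I_R5| = 0.002075 A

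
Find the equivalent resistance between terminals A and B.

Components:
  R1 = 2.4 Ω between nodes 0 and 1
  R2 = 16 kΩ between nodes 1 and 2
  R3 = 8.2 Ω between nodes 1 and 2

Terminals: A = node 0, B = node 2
Reduce the network between node 0 (A) and node 2 (B) by series/parallel combination:
  Rp1 = R2 ‖ R3 (parallel, both between nodes 1 and 2) = 1/(1/16000 + 1/8.2) = 8.196 Ω
  Rs1 = R1 + Rp1 (series, joined only at node 1) = 2.4 + 8.196 = 10.6 Ω
R_eq = 10.6 Ω

Final answer: 10.6 Ω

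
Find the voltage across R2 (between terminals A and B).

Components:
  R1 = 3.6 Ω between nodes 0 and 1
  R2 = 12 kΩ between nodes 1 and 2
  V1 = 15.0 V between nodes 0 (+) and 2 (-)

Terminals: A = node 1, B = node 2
R1 and R2 are in series across V1 (node 0 → node 1 → node 2), and the output A–B is taken across R2, so this is a voltage divider.
Series current: I = V1/(R1 + R2) = 15/(3.6 + 12000) = 15/12000 = 0.00125 A
V_R2 = I × R2 = V1 × R2/(R1 + R2) = 15 × 12000/12000 = 15 V

Final answer: 15 V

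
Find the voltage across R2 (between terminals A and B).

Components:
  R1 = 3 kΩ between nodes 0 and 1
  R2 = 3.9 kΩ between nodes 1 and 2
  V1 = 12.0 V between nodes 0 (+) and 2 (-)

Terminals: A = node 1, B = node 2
R1 and R2 are in series across V1 (node 0 → node 1 → node 2), and the output A–B is taken across R2, so this is a voltage divider.
Series current: I = V1/(R1 + R2) = 12/(3000 + 3900) = 12/6900 = 0.001739 A
V_R2 = I × R2 = V1 × R2/(R1 + R2) = 12 × 3900/6900 = 6.783 V

Final answer: 6.783 V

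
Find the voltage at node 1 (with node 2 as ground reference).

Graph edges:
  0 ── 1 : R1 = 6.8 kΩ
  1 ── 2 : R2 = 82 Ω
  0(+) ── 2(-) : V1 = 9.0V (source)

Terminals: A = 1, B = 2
Nodal analysis, taking node 2 as the 0 V reference.
Source V1 fixes V_0 = 9 V.
KCL at each unknown node (sum of currents leaving = 0; resistances in Ω):
  Node 1: (V_1 - 9)/6800 + (V_1 - 0)/82 = 0
Collecting terms: 0.01234 × V_1 = 0.001324  =>  V_1 = 0.1072 V
The requested potential is V_1 = 0.1072 V.

Final answer: V_1 = 0.1072 V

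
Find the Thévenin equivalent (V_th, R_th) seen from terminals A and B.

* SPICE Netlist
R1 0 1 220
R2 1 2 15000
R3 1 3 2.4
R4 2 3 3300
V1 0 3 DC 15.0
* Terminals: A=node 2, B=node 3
Step 1 — V_th is the open-circuit voltage V_A - V_B (nothing connected across the terminals).
Nodal analysis, taking node 3 as the 0 V reference.
Source V1 fixes V_0 = 15 V.
KCL at each unknown node (sum of currents leaving = 0; resistances in Ω):
  Node 1: (V_1 - 15)/220 + (V_1 - V_2)/15000 + (V_1 - 0)/2.4 = 0
  Node 2: (V_2 - V_1)/15000 + (V_2 - 0)/3300 = 0
Collecting terms (coefficients in siemens):
  0.4213·V_1 - 0.00006667·V_2 = 0.06818
  0.0003697·V_2 - 0.00006667·V_1 = 0
Determinant D = (0.4213)(0.0003697) - (-0.00006667)(-0.00006667) = 0.0001557
V_1 = [(0.06818)(0.0003697) - (-0.00006667)(0)]/D = 0.1618 V
V_2 = [(0.4213)(0) - (0.06818)(-0.00006667)]/D = 0.02919 V
V_th = V_2 - V_3 = 0.02919 - 0 = 0.02919 V
Step 2 — R_th: zero the source — replace V1 by a short circuit (node 3 merges into node 0) — and find the resistance seen between A (node 2) and B (node 0).
Reduce the network between node 2 (A) and node 0 (B) by series/parallel combination:
  Rp1 = R1 ‖ R3 (parallel, both between nodes 0 and 1) = 1/(1/220 + 1/2.4) = 2.374 Ω
  Rs1 = R2 + Rp1 (series, joined only at node 1) = 15000 + 2.374 = 15000 Ω
  Rp2 = R4 ‖ Rs1 (parallel, both between nodes 0 and 2) = 1/(1/3300 + 1/15000) = 2705 Ω
R_th = 2.705 kΩ

Final answer: V_th = 0.02919 V, R_th = 2.705 kΩ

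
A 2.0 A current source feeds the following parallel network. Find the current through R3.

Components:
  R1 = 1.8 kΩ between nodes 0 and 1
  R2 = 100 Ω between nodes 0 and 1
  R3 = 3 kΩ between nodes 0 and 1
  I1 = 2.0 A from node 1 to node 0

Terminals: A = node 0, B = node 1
All resistors sit directly between nodes 0 and 1, so they are in parallel and share one voltage V; the full source current 2 A splits among them.
1/R_par = 1/1800 + 1/100 + 1/3000 = 0.01089 S  =>  R_par = 91.84 Ω
V = I × R_par = 2 × 91.84 = 183.7 V
I_R3 = V/R3 = 183.7/3000 = 0.06122 A

Final answer: 0.06122 A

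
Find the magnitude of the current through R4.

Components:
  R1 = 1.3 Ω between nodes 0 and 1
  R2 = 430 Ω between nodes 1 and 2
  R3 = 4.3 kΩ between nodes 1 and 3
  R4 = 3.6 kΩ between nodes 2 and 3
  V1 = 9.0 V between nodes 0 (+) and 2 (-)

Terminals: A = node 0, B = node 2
Nodal analysis, taking node 2 as the 0 V reference.
Source V1 fixes V_0 = 9 V.
KCL at each unknown node (sum of currents leaving = 0; resistances in Ω):
  Node 1: (V_1 - 9)/1.3 + (V_1 - 0)/430 + (V_1 - V_3)/4300 = 0
  Node 3: (V_3 - V_1)/4300 + (V_3 - 0)/3600 = 0
Collecting terms (coefficients in siemens):
  0.7718·V_1 - 0.0002326·V_3 = 6.923
  0.0005103·V_3 - 0.0002326·V_1 = 0
Determinant D = (0.7718)(0.0005103) - (-0.0002326)(-0.0002326) = 0.0003938
V_1 = [(6.923)(0.0005103) - (-0.0002326)(0)]/D = 8.971 V
V_3 = [(0.7718)(0) - (6.923)(-0.0002326)]/D = 4.088 V
I_R4 = (V_2 - V_3)/R4 = (0 - 4.088)/3600 = -0.001136 A
|I_R4| = 0.001136 A

Final answer: |I_R4| = 0.001136 A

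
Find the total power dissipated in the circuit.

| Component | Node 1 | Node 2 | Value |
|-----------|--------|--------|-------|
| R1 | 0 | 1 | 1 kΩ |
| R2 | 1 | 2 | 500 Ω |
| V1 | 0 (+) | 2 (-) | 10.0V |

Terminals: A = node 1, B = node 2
Nodal analysis, taking node 2 as the 0 V reference.
Source V1 fixes V_0 = 10 V.
KCL at each unknown node (sum of currents leaving = 0; resistances in Ω):
  Node 1: (V_1 - 10)/1000 + (V_1 - 0)/500 = 0
Collecting terms: 0.003 × V_1 = 0.01  =>  V_1 = 3.333 V
Power in each resistor, P = (ΔV)²/R:
  P_R1 = (10 - 3.333)²/1000 = 0.04444 W
  P_R2 = (3.333 - 0)²/500 = 0.02222 W
P_total = P_R1 + P_R2 = 0.06667 W

Final answer: 0.06667 W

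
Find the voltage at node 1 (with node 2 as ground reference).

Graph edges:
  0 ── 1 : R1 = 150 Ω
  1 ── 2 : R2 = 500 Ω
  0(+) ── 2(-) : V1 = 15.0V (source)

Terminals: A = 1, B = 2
Nodal analysis, taking node 2 as the 0 V reference.
Source V1 fixes V_0 = 15 V.
KCL at each unknown node (sum of currents leaving = 0; resistances in Ω):
  Node 1: (V_1 - 15)/150 + (V_1 - 0)/500 = 0
Collecting terms: 0.008667 × V_1 = 0.1  =>  V_1 = 11.54 V
The requested potential is V_1 = 11.54 V.

Final answer: V_1 = 11.54 V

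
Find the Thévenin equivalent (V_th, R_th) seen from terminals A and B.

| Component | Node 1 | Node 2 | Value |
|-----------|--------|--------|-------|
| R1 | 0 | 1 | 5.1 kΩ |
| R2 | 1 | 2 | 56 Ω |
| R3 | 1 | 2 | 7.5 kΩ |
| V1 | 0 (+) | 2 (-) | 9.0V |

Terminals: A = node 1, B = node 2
Step 1 — V_th is the open-circuit voltage V_A - V_B (nothing connected across the terminals).
Nodal analysis, taking node 2 as the 0 V reference.
Source V1 fixes V_0 = 9 V.
KCL at each unknown node (sum of currents leaving = 0; resistances in Ω):
  Node 1: (V_1 - 9)/5100 + (V_1 - 0)/56 + (V_1 - 0)/7500 = 0
Collecting terms: 0.01819 × V_1 = 0.001765  =>  V_1 = 0.09703 V
V_th = V_1 - V_2 = 0.09703 - 0 = 0.09703 V
Step 2 — R_th: zero the source — replace V1 by a short circuit (node 2 merges into node 0) — and find the resistance seen between A (node 1) and B (node 0).
Reduce the network between node 1 (A) and node 0 (B) by series/parallel combination:
  Rp1 = R1 ‖ R2 ‖ R3 (parallel, all between nodes 0 and 1) = 1/(1/5100 + 1/56 + 1/7500) = 54.99 Ω
R_th = 54.99 Ω

Final answer: V_th = 0.09703 V, R_th = 54.99 Ω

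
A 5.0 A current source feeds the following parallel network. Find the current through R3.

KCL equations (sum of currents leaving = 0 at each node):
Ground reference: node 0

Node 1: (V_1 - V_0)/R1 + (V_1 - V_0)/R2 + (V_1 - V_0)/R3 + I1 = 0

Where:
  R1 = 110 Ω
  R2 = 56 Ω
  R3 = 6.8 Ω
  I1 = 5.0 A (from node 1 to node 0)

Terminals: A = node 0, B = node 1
All resistors sit directly between nodes 0 and 1, so they are in parallel and share one voltage V; the full source current 5 A splits among them.
1/R_par = 1/110 + 1/56 + 1/6.8 = 0.174 S  =>  R_par = 5.747 Ω
V = I × R_par = 5 × 5.747 = 28.73 V
I_R3 = V/R3 = 28.73/6.8 = 4.226 A

Final answer: 4.226 A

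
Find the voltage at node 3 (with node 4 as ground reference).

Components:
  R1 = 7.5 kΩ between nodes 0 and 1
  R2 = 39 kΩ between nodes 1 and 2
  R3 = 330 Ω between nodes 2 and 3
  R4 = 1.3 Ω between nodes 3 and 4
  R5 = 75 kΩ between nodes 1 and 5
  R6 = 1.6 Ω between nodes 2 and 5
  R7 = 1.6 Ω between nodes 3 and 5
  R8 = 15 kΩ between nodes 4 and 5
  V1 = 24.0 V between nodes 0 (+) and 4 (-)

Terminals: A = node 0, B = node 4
Nodal analysis, taking node 4 as the 0 V reference.
Source V1 fixes V_0 = 24 V.
KCL at each unknown node (sum of currents leaving = 0; resistances in Ω):
  Node 1: (V_1 - 24)/7500 + (V_1 - V_2)/39000 + (V_1 - V_5)/75000 = 0
  Node 2: (V_2 - V_1)/39000 + (V_2 - V_3)/330 + (V_2 - V_5)/1.6 = 0
  Node 3: (V_3 - V_2)/330 + (V_3 - 0)/1.3 + (V_3 - V_5)/1.6 = 0
  Node 5: (V_5 - V_1)/75000 + (V_5 - V_2)/1.6 + (V_5 - V_3)/1.6 + (V_5 - 0)/15000 = 0
Collecting terms (coefficients in siemens):
  0.0001723·V_1 - 0.00002564·V_2 - 0.00001333·V_5 = 0.0032
  0.6281·V_2 - 0.00002564·V_1 - 0.00303·V_3 - 0.625·V_5 = 0
  1.397·V_3 - 0.00303·V_2 - 0.625·V_5 = 0
  1.25·V_5 - 0.00001333·V_1 - 0.625·V_2 - 0.625·V_3 = 0
Solving these 4 simultaneous equations (Gaussian elimination) gives:
  V_1 = 18.57 V, V_2 = 0.002842 V, V_3 = 0.0009407 V, V_5 = 0.002089 V
The requested potential is V_3 = 0.0009407 V.

Final answer: V_3 = 0.0009407 V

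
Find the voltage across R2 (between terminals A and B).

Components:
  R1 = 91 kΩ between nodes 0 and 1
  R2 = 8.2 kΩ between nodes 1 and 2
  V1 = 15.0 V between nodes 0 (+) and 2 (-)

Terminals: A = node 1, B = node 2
R1 and R2 are in series across V1 (node 0 → node 1 → node 2), and the output A–B is taken across R2, so this is a voltage divider.
Series current: I = V1/(R1 + R2) = 15/(91000 + 8200) = 15/99200 = 0.0001512 A
V_R2 = I × R2 = V1 × R2/(R1 + R2) = 15 × 8200/99200 = 1.24 V

Final answer: 1.24 V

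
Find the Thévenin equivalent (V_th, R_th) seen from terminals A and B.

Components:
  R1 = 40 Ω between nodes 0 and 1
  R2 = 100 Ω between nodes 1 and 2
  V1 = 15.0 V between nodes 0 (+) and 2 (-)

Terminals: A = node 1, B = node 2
Step 1 — V_th is the open-circuit voltage V_A - V_B (nothing connected across the terminals).
Nodal analysis, taking node 2 as the 0 V reference.
Source V1 fixes V_0 = 15 V.
KCL at each unknown node (sum of currents leaving = 0; resistances in Ω):
  Node 1: (V_1 - 15)/40 + (V_1 - 0)/100 = 0
Collecting terms: 0.035 × V_1 = 0.375  =>  V_1 = 10.71 V
V_th = V_1 - V_2 = 10.71 - 0 = 10.71 V
Step 2 — R_th: zero the source — replace V1 by a short circuit (node 2 merges into node 0) — and find the resistance seen between A (node 1) and B (node 0).
Reduce the network between node 1 (A) and node 0 (B) by series/parallel combination:
  Rp1 = R1 ‖ R2 (parallel, both between nodes 0 and 1) = 1/(1/40 + 1/100) = 28.57 Ω
R_th = 28.57 Ω

Final answer: V_th = 10.71 V, R_th = 28.57 Ω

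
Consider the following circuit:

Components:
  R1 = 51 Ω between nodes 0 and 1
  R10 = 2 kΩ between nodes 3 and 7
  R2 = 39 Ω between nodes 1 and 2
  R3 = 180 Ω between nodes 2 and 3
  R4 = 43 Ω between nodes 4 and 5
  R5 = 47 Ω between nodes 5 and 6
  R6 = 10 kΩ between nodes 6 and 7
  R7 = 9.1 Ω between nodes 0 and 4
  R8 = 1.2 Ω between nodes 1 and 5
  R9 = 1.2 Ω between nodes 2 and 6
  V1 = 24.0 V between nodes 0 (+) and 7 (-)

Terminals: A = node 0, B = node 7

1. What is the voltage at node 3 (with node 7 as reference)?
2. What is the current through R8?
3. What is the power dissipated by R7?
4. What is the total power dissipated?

Nodal analysis, taking node 7 as the 0 V reference.
Source V1 fixes V_0 = 24 V.
KCL at each unknown node (sum of currents leaving = 0; resistances in Ω):
  Node 1: (V_1 - 24)/51 + (V_1 - V_2)/39 + (V_1 - V_5)/1.2 = 0
  Node 2: (V_2 - V_1)/39 + (V_2 - V_3)/180 + (V_2 - V_6)/1.2 = 0
  Node 3: (V_3 - V_2)/180 + (V_3 - 0)/2000 = 0
  Node 4: (V_4 - V_5)/43 + (V_4 - 24)/9.1 = 0
  Node 5: (V_5 - V_4)/43 + (V_5 - V_6)/47 + (V_5 - V_1)/1.2 = 0
  Node 6: (V_6 - V_5)/47 + (V_6 - 0)/10000 + (V_6 - V_2)/1.2 = 0
Collecting terms (coefficients in siemens):
  0.8786·V_1 - 0.02564·V_2 - 0.8333·V_5 = 0.4706
  0.8645·V_2 - 0.02564·V_1 - 0.005556·V_3 - 0.8333·V_6 = 0
  0.006056·V_3 - 0.005556·V_2 = 0
  0.1331·V_4 - 0.02326·V_5 = 2.637
  0.8779·V_5 - 0.8333·V_1 - 0.02326·V_4 - 0.02128·V_6 = 0
  0.8547·V_6 - 0.8333·V_2 - 0.02128·V_5 = 0
Solving these 6 simultaneous equations (Gaussian elimination) gives:
  V_1 = 23.66 V, V_2 = 23.38 V, V_3 = 21.45 V, V_4 = 23.94 V
  V_5 = 23.66 V, V_6 = 23.39 V
Part 1:
  Read off the nodal solution: V_3 = 21.45 V
Part 2:
  I_R8 = (V_1 - V_5)/R8 = (23.66 - 23.66)/1.2 = -0.0005728 A
  Magnitude: I_R8 = 0.0005728 A
Part 3:
  I_R7 = (V_0 - V_4)/R7 = (24 - 23.94)/9.1 = 0.006456 A
  P_R7 = I_R7² × R7 = (0.006456)² × 9.1 = 0.0003793 W
Part 4:
  Power in each resistor, P = (ΔV)²/R:
    P_R1 = (24 - 23.66)²/51 = 0.002227 W
    P_R2 = (23.66 - 23.38)²/39 = 0.002011 W
    P_R3 = (23.38 - 21.45)²/180 = 0.02071 W
    P_R4 = (23.94 - 23.66)²/43 = 0.001792 W
    P_R5 = (23.66 - 23.39)²/47 = 0.001627 W
    P_R6 = (23.39 - 0)²/10000 = 0.0547 W
    P_R7 = (24 - 23.94)²/9.1 = 0.0003793 W
    P_R8 = (23.66 - 23.66)²/1.2 = 0.0000003937 W
    P_R9 = (23.38 - 23.39)²/1.2 = 0.00001508 W
    P_R10 = (21.45 - 0)²/2000 = 0.2301 W
  P_total = P_R1 + P_R2 + P_R3 + P_R4 + P_R5 + P_R6 + P_R7 + P_R8 + P_R9 + P_R10 = 0.3136 W

Final answers:
1. V_3 = 21.45 V
2. I_R8 = 0.0005728 A
3. P_R7 = 0.0003793 W
4. P_total = 0.3136 W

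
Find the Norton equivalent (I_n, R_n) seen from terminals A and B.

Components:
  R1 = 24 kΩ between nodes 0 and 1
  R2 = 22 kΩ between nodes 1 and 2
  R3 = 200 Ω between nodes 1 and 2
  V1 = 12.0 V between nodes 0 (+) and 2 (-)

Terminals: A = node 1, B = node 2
Find the Thévenin equivalent first; then I_n = V_th/R_th and R_n = R_th.
Step 1 — V_th is the open-circuit voltage V_A - V_B (nothing connected across the terminals).
Nodal analysis, taking node 2 as the 0 V reference.
Source V1 fixes V_0 = 12 V.
KCL at each unknown node (sum of currents leaving = 0; resistances in Ω):
  Node 1: (V_1 - 12)/24000 + (V_1 - 0)/22000 + (V_1 - 0)/200 = 0
Collecting terms: 0.005087 × V_1 = 0.0005  =>  V_1 = 0.09829 V
V_th = V_1 - V_2 = 0.09829 - 0 = 0.09829 V
Step 2 — R_th: zero the source — replace V1 by a short circuit (node 2 merges into node 0) — and find the resistance seen between A (node 1) and B (node 0).
Reduce the network between node 1 (A) and node 0 (B) by series/parallel combination:
  Rp1 = R1 ‖ R2 ‖ R3 (parallel, all between nodes 0 and 1) = 1/(1/24000 + 1/22000 + 1/200) = 196.6 Ω
R_th = 196.6 Ω
I_n = V_th/R_th = 0.09829/196.6 = 0.0005 A, and R_n = R_th = 196.6 Ω

Final answer: I_n = 0.0005 A, R_n = 196.6 Ω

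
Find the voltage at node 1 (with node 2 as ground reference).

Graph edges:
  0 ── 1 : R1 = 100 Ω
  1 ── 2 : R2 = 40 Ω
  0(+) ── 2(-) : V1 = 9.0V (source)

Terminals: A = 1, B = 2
Nodal analysis, taking node 2 as the 0 V reference.
Source V1 fixes V_0 = 9 V.
KCL at each unknown node (sum of currents leaving = 0; resistances in Ω):
  Node 1: (V_1 - 9)/100 + (V_1 - 0)/40 = 0
Collecting terms: 0.035 × V_1 = 0.09  =>  V_1 = 2.571 V
The requested potential is V_1 = 2.571 V.

Final answer: V_1 = 2.571 V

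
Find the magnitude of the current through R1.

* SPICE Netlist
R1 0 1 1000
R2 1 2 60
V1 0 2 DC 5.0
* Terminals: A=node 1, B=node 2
Nodal analysis, taking node 2 as the 0 V reference.
Source V1 fixes V_0 = 5 V.
KCL at each unknown node (sum of currents leaving = 0; resistances in Ω):
  Node 1: (V_1 - 5)/1000 + (V_1 - 0)/60 = 0
Collecting terms: 0.01767 × V_1 = 0.005  =>  V_1 = 0.283 V
I_R1 = (V_0 - V_1)/R1 = (5 - 0.283)/1000 = 0.004717 A
|I_R1| = 0.004717 A

Final answer: |I_R1| = 0.004717 A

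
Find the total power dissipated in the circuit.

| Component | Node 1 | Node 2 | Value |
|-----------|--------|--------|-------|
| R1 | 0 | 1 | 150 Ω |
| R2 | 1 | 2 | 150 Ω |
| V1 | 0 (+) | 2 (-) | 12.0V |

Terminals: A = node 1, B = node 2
Nodal analysis, taking node 2 as the 0 V reference.
Source V1 fixes V_0 = 12 V.
KCL at each unknown node (sum of currents leaving = 0; resistances in Ω):
  Node 1: (V_1 - 12)/150 + (V_1 - 0)/150 = 0
Collecting terms: 0.01333 × V_1 = 0.08  =>  V_1 = 6 V
Power in each resistor, P = (ΔV)²/R:
  P_R1 = (12 - 6)²/150 = 0.24 W
  P_R2 = (6 - 0)²/150 = 0.24 W
P_total = P_R1 + P_R2 = 0.48 W

Final answer: 0.48 W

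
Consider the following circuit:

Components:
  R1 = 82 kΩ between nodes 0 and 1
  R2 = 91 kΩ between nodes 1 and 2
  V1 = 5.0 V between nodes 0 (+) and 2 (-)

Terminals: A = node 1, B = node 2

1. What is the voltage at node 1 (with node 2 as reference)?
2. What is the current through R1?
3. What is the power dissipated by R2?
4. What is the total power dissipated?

Nodal analysis, taking node 2 as the 0 V reference.
Source V1 fixes V_0 = 5 V.
KCL at each unknown node (sum of currents leaving = 0; resistances in Ω):
  Node 1: (V_1 - 5)/82000 + (V_1 - 0)/91000 = 0
Collecting terms: 0.00002318 × V_1 = 0.00006098  =>  V_1 = 2.63 V
Part 1:
  Read off the nodal solution: V_1 = 2.63 V
Part 2:
  I_R1 = (V_0 - V_1)/R1 = (5 - 2.63)/82000 = 0.0000289 A
  Magnitude: I_R1 = 0.0000289 A
Part 3:
  I_R2 = (V_1 - V_2)/R2 = (2.63 - 0)/91000 = 0.0000289 A
  P_R2 = I_R2² × R2 = (0.0000289)² × 91000 = 0.00007601 W
Part 4:
  Power in each resistor, P = (ΔV)²/R:
    P_R1 = (5 - 2.63)²/82000 = 0.0000685 W
    P_R2 = (2.63 - 0)²/91000 = 0.00007601 W
  P_total = P_R1 + P_R2 = 0.0001445 W

Final answers:
1. V_1 = 2.63 V
2. I_R1 = 2.89e-05 A
3. P_R2 = 7.601e-05 W
4. P_total = 0.0001445 W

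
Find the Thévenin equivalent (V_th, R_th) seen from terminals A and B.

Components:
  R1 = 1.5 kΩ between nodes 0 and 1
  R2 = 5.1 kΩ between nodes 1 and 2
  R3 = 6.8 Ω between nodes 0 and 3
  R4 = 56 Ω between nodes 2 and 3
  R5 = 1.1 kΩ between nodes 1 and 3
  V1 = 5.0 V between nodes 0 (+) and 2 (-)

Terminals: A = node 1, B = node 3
Step 1 — V_th is the open-circuit voltage V_A - V_B (nothing connected across the terminals).
Nodal analysis, taking node 2 as the 0 V reference.
Source V1 fixes V_0 = 5 V.
KCL at each unknown node (sum of currents leaving = 0; resistances in Ω):
  Node 1: (V_1 - 5)/1500 + (V_1 - 0)/5100 + (V_1 - V_3)/1100 = 0
  Node 3: (V_3 - 5)/6.8 + (V_3 - 0)/56 + (V_3 - V_1)/1100 = 0
Collecting terms (coefficients in siemens):
  0.001772·V_1 - 0.0009091·V_3 = 0.003333
  0.1658·V_3 - 0.0009091·V_1 = 0.7353
Determinant D = (0.001772)(0.1658) - (-0.0009091)(-0.0009091) = 0.000293
V_1 = [(0.003333)(0.1658) - (-0.0009091)(0.7353)]/D = 4.168 V
V_3 = [(0.001772)(0.7353) - (0.003333)(-0.0009091)]/D = 4.457 V
V_th = V_1 - V_3 = 4.168 - 4.457 = -0.2889 V
Step 2 — R_th: zero the source — replace V1 by a short circuit (node 2 merges into node 0) — and find the resistance seen between A (node 1) and B (node 3).
Reduce the network between node 1 (A) and node 3 (B) by series/parallel combination:
  Rp1 = R1 ‖ R2 (parallel, both between nodes 0 and 1) = 1/(1/1500 + 1/5100) = 1159 Ω
  Rp2 = R3 ‖ R4 (parallel, both between nodes 0 and 3) = 1/(1/6.8 + 1/56) = 6.064 Ω
  Rs1 = Rp1 + Rp2 (series, joined only at node 0) = 1159 + 6.064 = 1165 Ω
  Rp3 = R5 ‖ Rs1 (parallel, both between nodes 1 and 3) = 1/(1/1100 + 1/1165) = 565.8 Ω
R_th = 565.8 Ω

Final answer: V_th = -0.2889 V, R_th = 565.8 Ω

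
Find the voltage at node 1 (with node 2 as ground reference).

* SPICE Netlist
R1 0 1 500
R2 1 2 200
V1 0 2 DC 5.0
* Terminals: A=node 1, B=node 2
Nodal analysis, taking node 2 as the 0 V reference.
Source V1 fixes V_0 = 5 V.
KCL at each unknown node (sum of currents leaving = 0; resistances in Ω):
  Node 1: (V_1 - 5)/500 + (V_1 - 0)/200 = 0
Collecting terms: 0.007 × V_1 = 0.01  =>  V_1 = 1.429 V
The requested potential is V_1 = 1.429 V.

Final answer: V_1 = 1.429 V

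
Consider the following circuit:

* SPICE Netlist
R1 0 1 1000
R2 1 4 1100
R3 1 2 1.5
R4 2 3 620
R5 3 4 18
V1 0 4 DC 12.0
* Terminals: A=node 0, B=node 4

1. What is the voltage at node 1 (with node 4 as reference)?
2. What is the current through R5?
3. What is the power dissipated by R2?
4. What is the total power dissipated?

Nodal analysis, taking node 4 as the 0 V reference.
Source V1 fixes V_0 = 12 V.
KCL at each unknown node (sum of currents leaving = 0; resistances in Ω):
  Node 1: (V_1 - 12)/1000 + (V_1 - 0)/1100 + (V_1 - V_2)/1.5 = 0
  Node 2: (V_2 - V_1)/1.5 + (V_2 - V_3)/620 = 0
  Node 3: (V_3 - V_2)/620 + (V_3 - 0)/18 = 0
Collecting terms (coefficients in siemens):
  0.6686·V_1 - 0.6667·V_2 = 0.012
  0.6683·V_2 - 0.6667·V_1 - 0.001613·V_3 = 0
  0.05717·V_3 - 0.001613·V_2 = 0
Solving these 3 simultaneous equations (Gaussian elimination) gives:
  V_1 = 3.455 V, V_2 = 3.447 V, V_3 = 0.09726 V
Part 1:
  Read off the nodal solution: V_1 = 3.455 V
Part 2:
  I_R5 = (V_3 - V_4)/R5 = (0.09726 - 0)/18 = 0.005403 A
  Magnitude: I_R5 = 0.005403 A
Part 3:
  I_R2 = (V_1 - V_4)/R2 = (3.455 - 0)/1100 = 0.003141 A
  P_R2 = I_R2² × R2 = (0.003141)² × 1100 = 0.01085 W
Part 4:
  Power in each resistor, P = (ΔV)²/R:
    P_R1 = (12 - 3.455)²/1000 = 0.07301 W
    P_R2 = (3.455 - 0)²/1100 = 0.01085 W
    P_R3 = (3.455 - 3.447)²/1.5 = 0.00004379 W
    P_R4 = (3.447 - 0.09726)²/620 = 0.0181 W
    P_R5 = (0.09726 - 0)²/18 = 0.0005255 W
  P_total = P_R1 + P_R2 + P_R3 + P_R4 + P_R5 = 0.1025 W

Final answers:
1. V_1 = 3.455 V
2. I_R5 = 0.005403 A
3. P_R2 = 0.01085 W
4. P_total = 0.1025 W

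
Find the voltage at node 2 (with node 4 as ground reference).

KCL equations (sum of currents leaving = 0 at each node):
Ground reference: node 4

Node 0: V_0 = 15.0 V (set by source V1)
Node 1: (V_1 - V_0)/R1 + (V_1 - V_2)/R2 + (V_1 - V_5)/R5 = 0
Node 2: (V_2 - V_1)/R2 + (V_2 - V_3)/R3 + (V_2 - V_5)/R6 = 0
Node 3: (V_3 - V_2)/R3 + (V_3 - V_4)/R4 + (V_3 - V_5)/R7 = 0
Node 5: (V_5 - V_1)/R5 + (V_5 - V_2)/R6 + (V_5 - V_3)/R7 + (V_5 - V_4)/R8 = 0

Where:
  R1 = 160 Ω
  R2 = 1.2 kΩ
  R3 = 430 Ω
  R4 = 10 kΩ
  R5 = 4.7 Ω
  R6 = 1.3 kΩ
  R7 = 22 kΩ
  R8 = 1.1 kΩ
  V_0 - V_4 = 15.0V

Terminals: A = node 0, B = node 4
Nodal analysis, taking node 4 as the 0 V reference.
Source V1 fixes V_0 = 15 V.
KCL at each unknown node (sum of currents leaving = 0; resistances in Ω):
  Node 1: (V_1 - 15)/160 + (V_1 - V_2)/1200 + (V_1 - V_5)/4.7 = 0
  Node 2: (V_2 - V_1)/1200 + (V_2 - V_3)/430 + (V_2 - V_5)/1300 = 0
  Node 3: (V_3 - V_2)/430 + (V_3 - 0)/10000 + (V_3 - V_5)/22000 = 0
  Node 5: (V_5 - V_1)/4.7 + (V_5 - V_2)/1300 + (V_5 - V_3)/22000 + (V_5 - 0)/1100 = 0
Collecting terms (coefficients in siemens):
  0.2198·V_1 - 0.0008333·V_2 - 0.2128·V_5 = 0.09375
  0.003928·V_2 - 0.0008333·V_1 - 0.002326·V_3 - 0.0007692·V_5 = 0
  0.002471·V_3 - 0.002326·V_2 - 0.00004545·V_5 = 0
  0.2145·V_5 - 0.2128·V_1 - 0.0007692·V_2 - 0.00004545·V_3 = 0
Solving these 4 simultaneous equations (Gaussian elimination) gives:
  V_1 = 12.94 V, V_2 = 12.21 V, V_3 = 11.73 V, V_5 = 12.88 V
The requested potential is V_2 = 12.21 V.

Final answer: V_2 = 12.21 V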